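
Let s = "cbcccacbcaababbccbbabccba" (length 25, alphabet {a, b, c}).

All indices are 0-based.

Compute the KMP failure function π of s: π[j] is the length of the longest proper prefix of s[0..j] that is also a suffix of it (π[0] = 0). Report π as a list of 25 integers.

[0, 0, 1, 1, 1, 0, 1, 2, 3, 0, 0, 0, 0, 0, 0, 1, 1, 2, 0, 0, 0, 1, 1, 2, 0]

π[0] = 0
j=1 s[j]='b': π[1]=0 (border '')
j=2 s[j]='c': π[2]=1 (border 'c')
j=3 s[j]='c': k: 1→0; π[3]=1 (border 'c')
j=4 s[j]='c': k: 1→0; π[4]=1 (border 'c')
j=5 s[j]='a': k: 1→0; π[5]=0 (border '')
j=6 s[j]='c': π[6]=1 (border 'c')
j=7 s[j]='b': π[7]=2 (border 'cb')
j=8 s[j]='c': π[8]=3 (border 'cbc')
j=9 s[j]='a': k: 3→1→0; π[9]=0 (border '')
j=10 s[j]='a': π[10]=0 (border '')
j=11 s[j]='b': π[11]=0 (border '')
j=12 s[j]='a': π[12]=0 (border '')
j=13 s[j]='b': π[13]=0 (border '')
j=14 s[j]='b': π[14]=0 (border '')
j=15 s[j]='c': π[15]=1 (border 'c')
j=16 s[j]='c': k: 1→0; π[16]=1 (border 'c')
j=17 s[j]='b': π[17]=2 (border 'cb')
j=18 s[j]='b': k: 2→0; π[18]=0 (border '')
j=19 s[j]='a': π[19]=0 (border '')
j=20 s[j]='b': π[20]=0 (border '')
j=21 s[j]='c': π[21]=1 (border 'c')
j=22 s[j]='c': k: 1→0; π[22]=1 (border 'c')
j=23 s[j]='b': π[23]=2 (border 'cb')
j=24 s[j]='a': k: 2→0; π[24]=0 (border '')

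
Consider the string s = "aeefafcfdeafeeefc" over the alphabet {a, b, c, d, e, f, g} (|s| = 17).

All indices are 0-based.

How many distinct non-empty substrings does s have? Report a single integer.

rank | idx | suffix
   0 |   0 | aeefafcfdeafeeefc
   1 |   4 | afcfdeafeeefc
   2 |  10 | afeeefc
   3 |  16 | c
   4 |   6 | cfdeafeeefc
   5 |   8 | deafeeefc
   6 |   9 | eafeeefc
   7 |  12 | eeefc
   8 |   1 | eefafcfdeafeeefc
   9 |  13 | eefc
  10 |   2 | efafcfdeafeeefc
  11 |  14 | efc
  12 |   3 | fafcfdeafeeefc
  13 |  15 | fc
  14 |   5 | fcfdeafeeefc
  15 |   7 | fdeafeeefc
  16 |  11 | feeefc

SA = [0, 4, 10, 16, 6, 8, 9, 12, 1, 13, 2, 14, 3, 15, 5, 7, 11]
i: (SA[i-1],SA[i]) lcp shared
  1: (0,4) 1 'a'
  2: (4,10) 2 'af'
  3: (10,16) 0 ''
  4: (16,6) 1 'c'
  5: (6,8) 0 ''
  6: (8,9) 0 ''
  7: (9,12) 1 'e'
  8: (12,1) 2 'ee'
  9: (1,13) 3 'eef'
  10: (13,2) 1 'e'
  11: (2,14) 2 'ef'
  12: (14,3) 0 ''
  13: (3,15) 1 'f'
  14: (15,5) 2 'fc'
  15: (5,7) 1 'f'
  16: (7,11) 1 'f'

n(n+1)/2 = 17·18/2 = 153
Σ LCP = 0 + 1 + 2 + 0 + 1 + 0 + 0 + 1 + 2 + 3 + 1 + 2 + 0 + 1 + 2 + 1 + 1 = 18
distinct = 153 − 18 = 135

135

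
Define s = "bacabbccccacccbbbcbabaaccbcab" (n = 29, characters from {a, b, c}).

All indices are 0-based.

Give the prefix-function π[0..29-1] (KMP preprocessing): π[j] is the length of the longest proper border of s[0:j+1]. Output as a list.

[0, 0, 0, 0, 1, 1, 0, 0, 0, 0, 0, 0, 0, 0, 1, 1, 1, 0, 1, 2, 1, 2, 0, 0, 0, 1, 0, 0, 1]

π[0] = 0
j=1 s[j]='a': π[1]=0 (border '')
j=2 s[j]='c': π[2]=0 (border '')
j=3 s[j]='a': π[3]=0 (border '')
j=4 s[j]='b': π[4]=1 (border 'b')
j=5 s[j]='b': k: 1→0; π[5]=1 (border 'b')
j=6 s[j]='c': k: 1→0; π[6]=0 (border '')
j=7 s[j]='c': π[7]=0 (border '')
j=8 s[j]='c': π[8]=0 (border '')
j=9 s[j]='c': π[9]=0 (border '')
j=10 s[j]='a': π[10]=0 (border '')
j=11 s[j]='c': π[11]=0 (border '')
j=12 s[j]='c': π[12]=0 (border '')
j=13 s[j]='c': π[13]=0 (border '')
j=14 s[j]='b': π[14]=1 (border 'b')
j=15 s[j]='b': k: 1→0; π[15]=1 (border 'b')
j=16 s[j]='b': k: 1→0; π[16]=1 (border 'b')
j=17 s[j]='c': k: 1→0; π[17]=0 (border '')
j=18 s[j]='b': π[18]=1 (border 'b')
j=19 s[j]='a': π[19]=2 (border 'ba')
j=20 s[j]='b': k: 2→0; π[20]=1 (border 'b')
j=21 s[j]='a': π[21]=2 (border 'ba')
j=22 s[j]='a': k: 2→0; π[22]=0 (border '')
j=23 s[j]='c': π[23]=0 (border '')
j=24 s[j]='c': π[24]=0 (border '')
j=25 s[j]='b': π[25]=1 (border 'b')
j=26 s[j]='c': k: 1→0; π[26]=0 (border '')
j=27 s[j]='a': π[27]=0 (border '')
j=28 s[j]='b': π[28]=1 (border 'b')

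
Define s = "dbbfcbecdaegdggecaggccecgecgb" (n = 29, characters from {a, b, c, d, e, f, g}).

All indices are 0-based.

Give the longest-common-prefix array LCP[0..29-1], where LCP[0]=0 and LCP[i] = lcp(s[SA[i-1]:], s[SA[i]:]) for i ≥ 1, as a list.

sorted suffixes:
  #0 SA[0]=9  'aegdggecaggccecgecgb'
  #1 SA[1]=17  'aggccecgecgb'
  #2 SA[2]=28  'b'
  #3 SA[3]=1  'bbfcbecdaegdggecaggccecgecgb'
  #4 SA[4]=5  'becdaegdggecaggccecgecgb'
  #5 SA[5]=2  'bfcbecdaegdggecaggccecgecgb'
  #6 SA[6]=16  'caggccecgecgb'
  #7 SA[7]=4  'cbecdaegdggecaggccecgecgb'
  #8 SA[8]=20  'ccecgecgb'
  #9 SA[9]=7  'cdaegdggecaggccecgecgb'
  #10 SA[10]=21  'cecgecgb'
  #11 SA[11]=26  'cgb'
  #12 SA[12]=23  'cgecgb'
  #13 SA[13]=8  'daegdggecaggccecgecgb'
  #14 SA[14]=0  'dbbfcbecdaegdggecaggccecgecgb'
  #15 SA[15]=12  'dggecaggccecgecgb'
  #16 SA[16]=15  'ecaggccecgecgb'
  #17 SA[17]=6  'ecdaegdggecaggccecgecgb'
  #18 SA[18]=25  'ecgb'
  #19 SA[19]=22  'ecgecgb'
  #20 SA[20]=10  'egdggecaggccecgecgb'
  #21 SA[21]=3  'fcbecdaegdggecaggccecgecgb'
  #22 SA[22]=27  'gb'
  #23 SA[23]=19  'gccecgecgb'
  #24 SA[24]=11  'gdggecaggccecgecgb'
  #25 SA[25]=14  'gecaggccecgecgb'
  #26 SA[26]=24  'gecgb'
  #27 SA[27]=18  'ggccecgecgb'
  #28 SA[28]=13  'ggecaggccecgecgb'

SA = [9, 17, 28, 1, 5, 2, 16, 4, 20, 7, 21, 26, 23, 8, 0, 12, 15, 6, 25, 22, 10, 3, 27, 19, 11, 14, 24, 18, 13]
i: (SA[i-1],SA[i]) lcp shared
  1: (9,17) 1 'a'
  2: (17,28) 0 ''
  3: (28,1) 1 'b'
  4: (1,5) 1 'b'
  5: (5,2) 1 'b'
  6: (2,16) 0 ''
  7: (16,4) 1 'c'
  8: (4,20) 1 'c'
  9: (20,7) 1 'c'
  10: (7,21) 1 'c'
  11: (21,26) 1 'c'
  12: (26,23) 2 'cg'
  13: (23,8) 0 ''
  14: (8,0) 1 'd'
  15: (0,12) 1 'd'
  16: (12,15) 0 ''
  17: (15,6) 2 'ec'
  18: (6,25) 2 'ec'
  19: (25,22) 3 'ecg'
  20: (22,10) 1 'e'
  21: (10,3) 0 ''
  22: (3,27) 0 ''
  23: (27,19) 1 'g'
  24: (19,11) 1 'g'
  25: (11,14) 1 'g'
  26: (14,24) 3 'gec'
  27: (24,18) 1 'g'
  28: (18,13) 2 'gg'

[0, 1, 0, 1, 1, 1, 0, 1, 1, 1, 1, 1, 2, 0, 1, 1, 0, 2, 2, 3, 1, 0, 0, 1, 1, 1, 3, 1, 2]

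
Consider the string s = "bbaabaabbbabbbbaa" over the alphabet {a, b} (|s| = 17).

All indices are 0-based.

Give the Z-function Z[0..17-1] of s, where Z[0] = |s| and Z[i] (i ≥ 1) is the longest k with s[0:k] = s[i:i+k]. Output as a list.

[17, 1, 0, 0, 1, 0, 0, 2, 3, 1, 0, 2, 2, 4, 1, 0, 0]

Z[0]=17
i=1: outside box; Z[1]=1 scan→box=[1,2)
i=2: outside box; Z[2]=0
i=3: outside box; Z[3]=0
i=4: outside box; Z[4]=1 scan→box=[4,5)
i=5: outside box; Z[5]=0
i=6: outside box; Z[6]=0
i=7: outside box; Z[7]=2 scan→box=[7,9)
i=8: min(r-i=1, Z[1]=1)=1; Z[8]=3 scan→box=[8,11)
i=9: min(r-i=2, Z[1]=1)=1; Z[9]=1
i=10: min(r-i=1, Z[2]=0)=0; Z[10]=0
i=11: outside box; Z[11]=2 scan→box=[11,13)
i=12: min(r-i=1, Z[1]=1)=1; Z[12]=2 scan→box=[12,14)
i=13: min(r-i=1, Z[1]=1)=1; Z[13]=4 scan→box=[13,17)
i=14: min(r-i=3, Z[1]=1)=1; Z[14]=1
i=15: min(r-i=2, Z[2]=0)=0; Z[15]=0
i=16: min(r-i=1, Z[3]=0)=0; Z[16]=0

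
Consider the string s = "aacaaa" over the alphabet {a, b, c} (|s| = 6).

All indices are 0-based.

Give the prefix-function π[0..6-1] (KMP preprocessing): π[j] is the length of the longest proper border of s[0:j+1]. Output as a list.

π[0] = 0
j=1 s[j]='a': π[1]=1 (border 'a')
j=2 s[j]='c': k: 1→0; π[2]=0 (border '')
j=3 s[j]='a': π[3]=1 (border 'a')
j=4 s[j]='a': π[4]=2 (border 'aa')
j=5 s[j]='a': k: 2→1; π[5]=2 (border 'aa')

[0, 1, 0, 1, 2, 2]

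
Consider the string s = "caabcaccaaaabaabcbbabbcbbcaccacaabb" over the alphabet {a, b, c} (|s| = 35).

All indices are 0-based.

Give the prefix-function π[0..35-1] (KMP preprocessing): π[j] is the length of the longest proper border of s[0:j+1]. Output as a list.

[0, 0, 0, 0, 1, 2, 1, 1, 2, 3, 0, 0, 0, 0, 0, 0, 1, 0, 0, 0, 0, 0, 1, 0, 0, 1, 2, 1, 1, 2, 1, 2, 3, 4, 0]

π[0] = 0
j=1 s[j]='a': π[1]=0 (border '')
j=2 s[j]='a': π[2]=0 (border '')
j=3 s[j]='b': π[3]=0 (border '')
j=4 s[j]='c': π[4]=1 (border 'c')
j=5 s[j]='a': π[5]=2 (border 'ca')
j=6 s[j]='c': k: 2→0; π[6]=1 (border 'c')
j=7 s[j]='c': k: 1→0; π[7]=1 (border 'c')
j=8 s[j]='a': π[8]=2 (border 'ca')
j=9 s[j]='a': π[9]=3 (border 'caa')
j=10 s[j]='a': k: 3→0; π[10]=0 (border '')
j=11 s[j]='a': π[11]=0 (border '')
j=12 s[j]='b': π[12]=0 (border '')
j=13 s[j]='a': π[13]=0 (border '')
j=14 s[j]='a': π[14]=0 (border '')
j=15 s[j]='b': π[15]=0 (border '')
j=16 s[j]='c': π[16]=1 (border 'c')
j=17 s[j]='b': k: 1→0; π[17]=0 (border '')
j=18 s[j]='b': π[18]=0 (border '')
j=19 s[j]='a': π[19]=0 (border '')
j=20 s[j]='b': π[20]=0 (border '')
j=21 s[j]='b': π[21]=0 (border '')
j=22 s[j]='c': π[22]=1 (border 'c')
j=23 s[j]='b': k: 1→0; π[23]=0 (border '')
j=24 s[j]='b': π[24]=0 (border '')
j=25 s[j]='c': π[25]=1 (border 'c')
j=26 s[j]='a': π[26]=2 (border 'ca')
j=27 s[j]='c': k: 2→0; π[27]=1 (border 'c')
j=28 s[j]='c': k: 1→0; π[28]=1 (border 'c')
j=29 s[j]='a': π[29]=2 (border 'ca')
j=30 s[j]='c': k: 2→0; π[30]=1 (border 'c')
j=31 s[j]='a': π[31]=2 (border 'ca')
j=32 s[j]='a': π[32]=3 (border 'caa')
j=33 s[j]='b': π[33]=4 (border 'caab')
j=34 s[j]='b': k: 4→0; π[34]=0 (border '')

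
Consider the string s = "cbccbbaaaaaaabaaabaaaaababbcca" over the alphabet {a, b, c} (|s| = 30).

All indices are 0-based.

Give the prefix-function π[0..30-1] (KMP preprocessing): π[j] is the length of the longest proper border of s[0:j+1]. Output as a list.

π[0] = 0
j=1 s[j]='b': π[1]=0 (border '')
j=2 s[j]='c': π[2]=1 (border 'c')
j=3 s[j]='c': k: 1→0; π[3]=1 (border 'c')
j=4 s[j]='b': π[4]=2 (border 'cb')
j=5 s[j]='b': k: 2→0; π[5]=0 (border '')
j=6 s[j]='a': π[6]=0 (border '')
j=7 s[j]='a': π[7]=0 (border '')
j=8 s[j]='a': π[8]=0 (border '')
j=9 s[j]='a': π[9]=0 (border '')
j=10 s[j]='a': π[10]=0 (border '')
j=11 s[j]='a': π[11]=0 (border '')
j=12 s[j]='a': π[12]=0 (border '')
j=13 s[j]='b': π[13]=0 (border '')
j=14 s[j]='a': π[14]=0 (border '')
j=15 s[j]='a': π[15]=0 (border '')
j=16 s[j]='a': π[16]=0 (border '')
j=17 s[j]='b': π[17]=0 (border '')
j=18 s[j]='a': π[18]=0 (border '')
j=19 s[j]='a': π[19]=0 (border '')
j=20 s[j]='a': π[20]=0 (border '')
j=21 s[j]='a': π[21]=0 (border '')
j=22 s[j]='a': π[22]=0 (border '')
j=23 s[j]='b': π[23]=0 (border '')
j=24 s[j]='a': π[24]=0 (border '')
j=25 s[j]='b': π[25]=0 (border '')
j=26 s[j]='b': π[26]=0 (border '')
j=27 s[j]='c': π[27]=1 (border 'c')
j=28 s[j]='c': k: 1→0; π[28]=1 (border 'c')
j=29 s[j]='a': k: 1→0; π[29]=0 (border '')

[0, 0, 1, 1, 2, 0, 0, 0, 0, 0, 0, 0, 0, 0, 0, 0, 0, 0, 0, 0, 0, 0, 0, 0, 0, 0, 0, 1, 1, 0]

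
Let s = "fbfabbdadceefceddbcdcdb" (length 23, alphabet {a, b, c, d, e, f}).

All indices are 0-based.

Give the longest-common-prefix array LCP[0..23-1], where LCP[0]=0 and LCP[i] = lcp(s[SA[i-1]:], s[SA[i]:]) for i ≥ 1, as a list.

rank→(start, suffix):
  0 → (3, 'abbdadceefceddbcdcdb')
  1 → (7, 'adceefceddbcdcdb')
  2 → (22, 'b')
  3 → (4, 'bbdadceefceddbcdcdb')
  4 → (17, 'bcdcdb')
  5 → (5, 'bdadceefceddbcdcdb')
  6 → (1, 'bfabbdadceefceddbcdcdb')
  7 → (20, 'cdb')
  8 → (18, 'cdcdb')
  9 → (13, 'ceddbcdcdb')
  10 → (9, 'ceefceddbcdcdb')
  11 → (6, 'dadceefceddbcdcdb')
  12 → (21, 'db')
  13 → (16, 'dbcdcdb')
  14 → (19, 'dcdb')
  15 → (8, 'dceefceddbcdcdb')
  16 → (15, 'ddbcdcdb')
  17 → (14, 'eddbcdcdb')
  18 → (10, 'eefceddbcdcdb')
  19 → (11, 'efceddbcdcdb')
  20 → (2, 'fabbdadceefceddbcdcdb')
  21 → (0, 'fbfabbdadceefceddbcdcdb')
  22 → (12, 'fceddbcdcdb')

SA = [3, 7, 22, 4, 17, 5, 1, 20, 18, 13, 9, 6, 21, 16, 19, 8, 15, 14, 10, 11, 2, 0, 12]
rank  pair      lcp
   1  s[3:],s[7:]  1  'a'
   2  s[7:],s[22:]  0  ''
   3  s[22:],s[4:]  1  'b'
   4  s[4:],s[17:]  1  'b'
   5  s[17:],s[5:]  1  'b'
   6  s[5:],s[1:]  1  'b'
   7  s[1:],s[20:]  0  ''
   8  s[20:],s[18:]  2  'cd'
   9  s[18:],s[13:]  1  'c'
  10  s[13:],s[9:]  2  'ce'
  11  s[9:],s[6:]  0  ''
  12  s[6:],s[21:]  1  'd'
  13  s[21:],s[16:]  2  'db'
  14  s[16:],s[19:]  1  'd'
  15  s[19:],s[8:]  2  'dc'
  16  s[8:],s[15:]  1  'd'
  17  s[15:],s[14:]  0  ''
  18  s[14:],s[10:]  1  'e'
  19  s[10:],s[11:]  1  'e'
  20  s[11:],s[2:]  0  ''
  21  s[2:],s[0:]  1  'f'
  22  s[0:],s[12:]  1  'f'

[0, 1, 0, 1, 1, 1, 1, 0, 2, 1, 2, 0, 1, 2, 1, 2, 1, 0, 1, 1, 0, 1, 1]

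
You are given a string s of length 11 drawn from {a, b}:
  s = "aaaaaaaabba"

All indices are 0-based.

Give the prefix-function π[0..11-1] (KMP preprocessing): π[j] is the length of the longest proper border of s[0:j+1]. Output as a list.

π[0] = 0
j=1 s[j]='a': π[1]=1 (border 'a')
j=2 s[j]='a': π[2]=2 (border 'aa')
j=3 s[j]='a': π[3]=3 (border 'aaa')
j=4 s[j]='a': π[4]=4 (border 'aaaa')
j=5 s[j]='a': π[5]=5 (border 'aaaaa')
j=6 s[j]='a': π[6]=6 (border 'aaaaaa')
j=7 s[j]='a': π[7]=7 (border 'aaaaaaa')
j=8 s[j]='b': k: 7→6→5→4→3→2→1→0; π[8]=0 (border '')
j=9 s[j]='b': π[9]=0 (border '')
j=10 s[j]='a': π[10]=1 (border 'a')

[0, 1, 2, 3, 4, 5, 6, 7, 0, 0, 1]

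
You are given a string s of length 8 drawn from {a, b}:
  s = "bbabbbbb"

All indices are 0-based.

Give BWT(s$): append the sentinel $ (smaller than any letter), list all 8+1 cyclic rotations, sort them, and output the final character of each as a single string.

rank  rotation   last
    0  $bbabbbbb  b
    1  abbbbb$bb  b
    2  b$bbabbbb  b
    3  babbbbb$b  b
    4  bb$bbabbb  b
    5  bbabbbbb$  $
    6  bbb$bbabb  b
    7  bbbb$bbab  b
    8  bbbbb$bba  a

bbbbb$bba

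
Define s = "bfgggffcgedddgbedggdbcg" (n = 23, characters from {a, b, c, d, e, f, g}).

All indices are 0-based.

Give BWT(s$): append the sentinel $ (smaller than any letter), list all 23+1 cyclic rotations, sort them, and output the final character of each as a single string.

gdg$bfgeddegbfgbcdgcgdgf

rank  rotation                  last
    0  $bfgggffcgedddgbedggdbcg  g
    1  bcg$bfgggffcgedddgbedggd  d
    2  bedggdbcg$bfgggffcgedddg  g
    3  bfgggffcgedddgbedggdbcg$  $
    4  cg$bfgggffcgedddgbedggdb  b
    5  cgedddgbedggdbcg$bfgggff  f
    6  dbcg$bfgggffcgedddgbedgg  g
    7  dddgbedggdbcg$bfgggffcge  e
    8  ddgbedggdbcg$bfgggffcged  d
    9  dgbedggdbcg$bfgggffcgedd  d
   10  dggdbcg$bfgggffcgedddgbe  e
   11  edddgbedggdbcg$bfgggffcg  g
   12  edggdbcg$bfgggffcgedddgb  b
   13  fcgedddgbedggdbcg$bfgggf  f
   14  ffcgedddgbedggdbcg$bfggg  g
   15  fgggffcgedddgbedggdbcg$b  b
   16  g$bfgggffcgedddgbedggdbc  c
   17  gbedggdbcg$bfgggffcgeddd  d
   18  gdbcg$bfgggffcgedddgbedg  g
   19  gedddgbedggdbcg$bfgggffc  c
   20  gffcgedddgbedggdbcg$bfgg  g
   21  ggdbcg$bfgggffcgedddgbed  d
   22  ggffcgedddgbedggdbcg$bfg  g
   23  gggffcgedddgbedggdbcg$bf  f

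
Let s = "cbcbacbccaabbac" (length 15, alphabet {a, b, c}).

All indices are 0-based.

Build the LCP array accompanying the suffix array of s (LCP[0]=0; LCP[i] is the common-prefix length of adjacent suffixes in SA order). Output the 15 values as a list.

rank | idx | suffix
   0 |   9 | aabbac
   1 |  10 | abbac
   2 |  13 | ac
   3 |   4 | acbccaabbac
   4 |  12 | bac
   5 |   3 | bacbccaabbac
   6 |  11 | bbac
   7 |   1 | bcbacbccaabbac
   8 |   6 | bccaabbac
   9 |  14 | c
  10 |   8 | caabbac
  11 |   2 | cbacbccaabbac
  12 |   0 | cbcbacbccaabbac
  13 |   5 | cbccaabbac
  14 |   7 | ccaabbac

SA = [9, 10, 13, 4, 12, 3, 11, 1, 6, 14, 8, 2, 0, 5, 7]
rank  pair      lcp
   1  s[9:],s[10:]  1  'a'
   2  s[10:],s[13:]  1  'a'
   3  s[13:],s[4:]  2  'ac'
   4  s[4:],s[12:]  0  ''
   5  s[12:],s[3:]  3  'bac'
   6  s[3:],s[11:]  1  'b'
   7  s[11:],s[1:]  1  'b'
   8  s[1:],s[6:]  2  'bc'
   9  s[6:],s[14:]  0  ''
  10  s[14:],s[8:]  1  'c'
  11  s[8:],s[2:]  1  'c'
  12  s[2:],s[0:]  2  'cb'
  13  s[0:],s[5:]  3  'cbc'
  14  s[5:],s[7:]  1  'c'

[0, 1, 1, 2, 0, 3, 1, 1, 2, 0, 1, 1, 2, 3, 1]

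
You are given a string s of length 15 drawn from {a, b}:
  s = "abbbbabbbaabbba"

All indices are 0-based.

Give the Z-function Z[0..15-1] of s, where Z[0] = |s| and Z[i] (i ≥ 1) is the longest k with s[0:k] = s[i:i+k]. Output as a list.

[15, 0, 0, 0, 0, 4, 0, 0, 0, 1, 4, 0, 0, 0, 1]

Z[0]=15
i=1: i≥r, start 0; Z[1]=0
i=2: i≥r, start 0; Z[2]=0
i=3: i≥r, start 0; Z[3]=0
i=4: i≥r, start 0; Z[4]=0
i=5: i≥r, start 0; Z[5]=4 grow→box=[5,9)
i=6: min(r-i=3, Z[1]=0)=0; Z[6]=0
i=7: min(r-i=2, Z[2]=0)=0; Z[7]=0
i=8: min(r-i=1, Z[3]=0)=0; Z[8]=0
i=9: i≥r, start 0; Z[9]=1 grow→box=[9,10)
i=10: i≥r, start 0; Z[10]=4 grow→box=[10,14)
i=11: min(r-i=3, Z[1]=0)=0; Z[11]=0
i=12: min(r-i=2, Z[2]=0)=0; Z[12]=0
i=13: min(r-i=1, Z[3]=0)=0; Z[13]=0
i=14: i≥r, start 0; Z[14]=1 grow→box=[14,15)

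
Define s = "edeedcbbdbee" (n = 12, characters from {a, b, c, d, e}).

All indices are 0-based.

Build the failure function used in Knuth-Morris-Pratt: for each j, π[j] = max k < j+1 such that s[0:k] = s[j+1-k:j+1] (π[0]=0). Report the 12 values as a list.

[0, 0, 1, 1, 2, 0, 0, 0, 0, 0, 1, 1]

π[0] = 0
j=1 s[j]='d': π[1]=0 (border '')
j=2 s[j]='e': π[2]=1 (border 'e')
j=3 s[j]='e': k: 1→0; π[3]=1 (border 'e')
j=4 s[j]='d': π[4]=2 (border 'ed')
j=5 s[j]='c': k: 2→0; π[5]=0 (border '')
j=6 s[j]='b': π[6]=0 (border '')
j=7 s[j]='b': π[7]=0 (border '')
j=8 s[j]='d': π[8]=0 (border '')
j=9 s[j]='b': π[9]=0 (border '')
j=10 s[j]='e': π[10]=1 (border 'e')
j=11 s[j]='e': k: 1→0; π[11]=1 (border 'e')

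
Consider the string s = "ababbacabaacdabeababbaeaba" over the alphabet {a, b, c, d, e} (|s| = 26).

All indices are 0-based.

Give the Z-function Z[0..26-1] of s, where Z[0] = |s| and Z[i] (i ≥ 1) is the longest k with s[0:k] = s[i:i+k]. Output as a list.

Z[0]=26
i=1: outside box; Z[1]=0
i=2: outside box; Z[2]=2 scan→box=[2,4)
i=3: min(r-i=1, Z[1]=0)=0; Z[3]=0
i=4: outside box; Z[4]=0
i=5: outside box; Z[5]=1 scan→box=[5,6)
i=6: outside box; Z[6]=0
i=7: outside box; Z[7]=3 scan→box=[7,10)
i=8: min(r-i=2, Z[1]=0)=0; Z[8]=0
i=9: min(r-i=1, Z[2]=2)=1; Z[9]=1
i=10: outside box; Z[10]=1 scan→box=[10,11)
i=11: outside box; Z[11]=0
i=12: outside box; Z[12]=0
i=13: outside box; Z[13]=2 scan→box=[13,15)
i=14: min(r-i=1, Z[1]=0)=0; Z[14]=0
i=15: outside box; Z[15]=0
i=16: outside box; Z[16]=6 scan→box=[16,22)
i=17: min(r-i=5, Z[1]=0)=0; Z[17]=0
i=18: min(r-i=4, Z[2]=2)=2; Z[18]=2
i=19: min(r-i=3, Z[3]=0)=0; Z[19]=0
i=20: min(r-i=2, Z[4]=0)=0; Z[20]=0
i=21: min(r-i=1, Z[5]=1)=1; Z[21]=1
i=22: outside box; Z[22]=0
i=23: outside box; Z[23]=3 scan→box=[23,26)
i=24: min(r-i=2, Z[1]=0)=0; Z[24]=0
i=25: min(r-i=1, Z[2]=2)=1; Z[25]=1

[26, 0, 2, 0, 0, 1, 0, 3, 0, 1, 1, 0, 0, 2, 0, 0, 6, 0, 2, 0, 0, 1, 0, 3, 0, 1]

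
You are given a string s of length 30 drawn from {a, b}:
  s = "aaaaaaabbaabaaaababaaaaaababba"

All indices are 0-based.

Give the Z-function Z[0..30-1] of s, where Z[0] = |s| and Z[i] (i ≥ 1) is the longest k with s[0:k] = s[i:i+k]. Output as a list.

Z[0]=30
i=1: i≥r, start 0; Z[1]=6 grow→box=[1,7)
i=2: min(r-i=5, Z[1]=6)=5; Z[2]=5
i=3: min(r-i=4, Z[2]=5)=4; Z[3]=4
i=4: min(r-i=3, Z[3]=4)=3; Z[4]=3
i=5: min(r-i=2, Z[4]=3)=2; Z[5]=2
i=6: min(r-i=1, Z[5]=2)=1; Z[6]=1
i=7: i≥r, start 0; Z[7]=0
i=8: i≥r, start 0; Z[8]=0
i=9: i≥r, start 0; Z[9]=2 grow→box=[9,11)
i=10: min(r-i=1, Z[1]=6)=1; Z[10]=1
i=11: i≥r, start 0; Z[11]=0
i=12: i≥r, start 0; Z[12]=4 grow→box=[12,16)
i=13: min(r-i=3, Z[1]=6)=3; Z[13]=3
i=14: min(r-i=2, Z[2]=5)=2; Z[14]=2
i=15: min(r-i=1, Z[3]=4)=1; Z[15]=1
i=16: i≥r, start 0; Z[16]=0
i=17: i≥r, start 0; Z[17]=1 grow→box=[17,18)
i=18: i≥r, start 0; Z[18]=0
i=19: i≥r, start 0; Z[19]=6 grow→box=[19,25)
i=20: min(r-i=5, Z[1]=6)=5; Z[20]=5
i=21: min(r-i=4, Z[2]=5)=4; Z[21]=4
i=22: min(r-i=3, Z[3]=4)=3; Z[22]=3
i=23: min(r-i=2, Z[4]=3)=2; Z[23]=2
i=24: min(r-i=1, Z[5]=2)=1; Z[24]=1
i=25: i≥r, start 0; Z[25]=0
i=26: i≥r, start 0; Z[26]=1 grow→box=[26,27)
i=27: i≥r, start 0; Z[27]=0
i=28: i≥r, start 0; Z[28]=0
i=29: i≥r, start 0; Z[29]=1 grow→box=[29,30)

[30, 6, 5, 4, 3, 2, 1, 0, 0, 2, 1, 0, 4, 3, 2, 1, 0, 1, 0, 6, 5, 4, 3, 2, 1, 0, 1, 0, 0, 1]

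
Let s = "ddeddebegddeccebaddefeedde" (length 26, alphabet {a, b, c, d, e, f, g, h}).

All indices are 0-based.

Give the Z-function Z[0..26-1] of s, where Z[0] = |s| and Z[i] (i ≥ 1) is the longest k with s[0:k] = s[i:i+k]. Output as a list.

Z[0]=26
i=1: i≥r, start 0; Z[1]=1 extend→box=[1,2)
i=2: i≥r, start 0; Z[2]=0
i=3: i≥r, start 0; Z[3]=3 extend→box=[3,6)
i=4: min(r-i=2, Z[1]=1)=1; Z[4]=1
i=5: min(r-i=1, Z[2]=0)=0; Z[5]=0
i=6: i≥r, start 0; Z[6]=0
i=7: i≥r, start 0; Z[7]=0
i=8: i≥r, start 0; Z[8]=0
i=9: i≥r, start 0; Z[9]=3 extend→box=[9,12)
i=10: min(r-i=2, Z[1]=1)=1; Z[10]=1
i=11: min(r-i=1, Z[2]=0)=0; Z[11]=0
i=12: i≥r, start 0; Z[12]=0
i=13: i≥r, start 0; Z[13]=0
i=14: i≥r, start 0; Z[14]=0
i=15: i≥r, start 0; Z[15]=0
i=16: i≥r, start 0; Z[16]=0
i=17: i≥r, start 0; Z[17]=3 extend→box=[17,20)
i=18: min(r-i=2, Z[1]=1)=1; Z[18]=1
i=19: min(r-i=1, Z[2]=0)=0; Z[19]=0
i=20: i≥r, start 0; Z[20]=0
i=21: i≥r, start 0; Z[21]=0
i=22: i≥r, start 0; Z[22]=0
i=23: i≥r, start 0; Z[23]=3 extend→box=[23,26)
i=24: min(r-i=2, Z[1]=1)=1; Z[24]=1
i=25: min(r-i=1, Z[2]=0)=0; Z[25]=0

[26, 1, 0, 3, 1, 0, 0, 0, 0, 3, 1, 0, 0, 0, 0, 0, 0, 3, 1, 0, 0, 0, 0, 3, 1, 0]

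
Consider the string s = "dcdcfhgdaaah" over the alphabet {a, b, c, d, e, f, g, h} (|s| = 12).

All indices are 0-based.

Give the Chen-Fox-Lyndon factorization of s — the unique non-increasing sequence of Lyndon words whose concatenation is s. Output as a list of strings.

["d", "cdcfhgd", "aaah"]

emit factor 1: 'd' (i=0, period=1)
emit factor 2: 'cdcfhgd' (i=1, period=7)
emit factor 3: 'aaah' (i=8, period=4)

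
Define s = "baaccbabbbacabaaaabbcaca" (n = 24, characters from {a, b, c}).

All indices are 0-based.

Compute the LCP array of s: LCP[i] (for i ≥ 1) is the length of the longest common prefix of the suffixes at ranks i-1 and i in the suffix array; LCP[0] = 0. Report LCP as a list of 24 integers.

[0, 1, 3, 2, 2, 1, 2, 3, 1, 3, 2, 0, 3, 2, 2, 1, 2, 2, 1, 0, 2, 2, 1, 1]

rank→(start, suffix):
  0 → (23, 'a')
  1 → (14, 'aaaabbcaca')
  2 → (15, 'aaabbcaca')
  3 → (16, 'aabbcaca')
  4 → (1, 'aaccbabbbacabaaaabbcaca')
  5 → (12, 'abaaaabbcaca')
  6 → (6, 'abbbacabaaaabbcaca')
  7 → (17, 'abbcaca')
  8 → (21, 'aca')
  9 → (10, 'acabaaaabbcaca')
  10 → (2, 'accbabbbacabaaaabbcaca')
  11 → (13, 'baaaabbcaca')
  12 → (0, 'baaccbabbbacabaaaabbcaca')
  13 → (5, 'babbbacabaaaabbcaca')
  14 → (9, 'bacabaaaabbcaca')
  15 → (8, 'bbacabaaaabbcaca')
  16 → (7, 'bbbacabaaaabbcaca')
  17 → (18, 'bbcaca')
  18 → (19, 'bcaca')
  19 → (22, 'ca')
  20 → (11, 'cabaaaabbcaca')
  21 → (20, 'caca')
  22 → (4, 'cbabbbacabaaaabbcaca')
  23 → (3, 'ccbabbbacabaaaabbcaca')

SA = [23, 14, 15, 16, 1, 12, 6, 17, 21, 10, 2, 13, 0, 5, 9, 8, 7, 18, 19, 22, 11, 20, 4, 3]
rank  pair      lcp
   1  s[23:],s[14:]  1  'a'
   2  s[14:],s[15:]  3  'aaa'
   3  s[15:],s[16:]  2  'aa'
   4  s[16:],s[1:]  2  'aa'
   5  s[1:],s[12:]  1  'a'
   6  s[12:],s[6:]  2  'ab'
   7  s[6:],s[17:]  3  'abb'
   8  s[17:],s[21:]  1  'a'
   9  s[21:],s[10:]  3  'aca'
  10  s[10:],s[2:]  2  'ac'
  11  s[2:],s[13:]  0  ''
  12  s[13:],s[0:]  3  'baa'
  13  s[0:],s[5:]  2  'ba'
  14  s[5:],s[9:]  2  'ba'
  15  s[9:],s[8:]  1  'b'
  16  s[8:],s[7:]  2  'bb'
  17  s[7:],s[18:]  2  'bb'
  18  s[18:],s[19:]  1  'b'
  19  s[19:],s[22:]  0  ''
  20  s[22:],s[11:]  2  'ca'
  21  s[11:],s[20:]  2  'ca'
  22  s[20:],s[4:]  1  'c'
  23  s[4:],s[3:]  1  'c'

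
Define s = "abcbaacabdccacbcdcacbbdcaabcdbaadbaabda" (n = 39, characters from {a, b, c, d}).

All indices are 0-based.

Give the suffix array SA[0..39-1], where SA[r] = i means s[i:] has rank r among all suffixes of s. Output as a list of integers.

sorted suffixes:
  #0 SA[0]=38  'a'
  #1 SA[1]=24  'aabcdbaadbaabda'
  #2 SA[2]=34  'aabda'
  #3 SA[3]=4  'aacabdccacbcdcacbbdcaabcdbaadbaabda'
  #4 SA[4]=30  'aadbaabda'
  #5 SA[5]=0  'abcbaacabdccacbcdcacbbdcaabcdbaadbaabda'
  #6 SA[6]=25  'abcdbaadbaabda'
  #7 SA[7]=35  'abda'
  #8 SA[8]=7  'abdccacbcdcacbbdcaabcdbaadbaabda'
  #9 SA[9]=5  'acabdccacbcdcacbbdcaabcdbaadbaabda'
  #10 SA[10]=18  'acbbdcaabcdbaadbaabda'
  #11 SA[11]=12  'acbcdcacbbdcaabcdbaadbaabda'
  #12 SA[12]=31  'adbaabda'
  #13 SA[13]=33  'baabda'
  #14 SA[14]=3  'baacabdccacbcdcacbbdcaabcdbaadbaabda'
  #15 SA[15]=29  'baadbaabda'
  #16 SA[16]=20  'bbdcaabcdbaadbaabda'
  #17 SA[17]=1  'bcbaacabdccacbcdcacbbdcaabcdbaadbaabda'
  #18 SA[18]=26  'bcdbaadbaabda'
  #19 SA[19]=14  'bcdcacbbdcaabcdbaadbaabda'
  #20 SA[20]=36  'bda'
  #21 SA[21]=21  'bdcaabcdbaadbaabda'
  #22 SA[22]=8  'bdccacbcdcacbbdcaabcdbaadbaabda'
  #23 SA[23]=23  'caabcdbaadbaabda'
  #24 SA[24]=6  'cabdccacbcdcacbbdcaabcdbaadbaabda'
  #25 SA[25]=17  'cacbbdcaabcdbaadbaabda'
  #26 SA[26]=11  'cacbcdcacbbdcaabcdbaadbaabda'
  #27 SA[27]=2  'cbaacabdccacbcdcacbbdcaabcdbaadbaabda'
  #28 SA[28]=19  'cbbdcaabcdbaadbaabda'
  #29 SA[29]=13  'cbcdcacbbdcaabcdbaadbaabda'
  #30 SA[30]=10  'ccacbcdcacbbdcaabcdbaadbaabda'
  #31 SA[31]=27  'cdbaadbaabda'
  #32 SA[32]=15  'cdcacbbdcaabcdbaadbaabda'
  #33 SA[33]=37  'da'
  #34 SA[34]=32  'dbaabda'
  #35 SA[35]=28  'dbaadbaabda'
  #36 SA[36]=22  'dcaabcdbaadbaabda'
  #37 SA[37]=16  'dcacbbdcaabcdbaadbaabda'
  #38 SA[38]=9  'dccacbcdcacbbdcaabcdbaadbaabda'

[38, 24, 34, 4, 30, 0, 25, 35, 7, 5, 18, 12, 31, 33, 3, 29, 20, 1, 26, 14, 36, 21, 8, 23, 6, 17, 11, 2, 19, 13, 10, 27, 15, 37, 32, 28, 22, 16, 9]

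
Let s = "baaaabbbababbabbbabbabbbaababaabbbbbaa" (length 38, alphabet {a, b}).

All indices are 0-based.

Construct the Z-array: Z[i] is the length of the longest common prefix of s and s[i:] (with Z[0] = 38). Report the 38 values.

Z[0]=38
i=1: i≥r, start 0; Z[1]=0
i=2: i≥r, start 0; Z[2]=0
i=3: i≥r, start 0; Z[3]=0
i=4: i≥r, start 0; Z[4]=0
i=5: i≥r, start 0; Z[5]=1 scan→box=[5,6)
i=6: i≥r, start 0; Z[6]=1 scan→box=[6,7)
i=7: i≥r, start 0; Z[7]=2 scan→box=[7,9)
i=8: min(r-i=1, Z[1]=0)=0; Z[8]=0
i=9: i≥r, start 0; Z[9]=2 scan→box=[9,11)
i=10: min(r-i=1, Z[1]=0)=0; Z[10]=0
i=11: i≥r, start 0; Z[11]=1 scan→box=[11,12)
i=12: i≥r, start 0; Z[12]=2 scan→box=[12,14)
i=13: min(r-i=1, Z[1]=0)=0; Z[13]=0
i=14: i≥r, start 0; Z[14]=1 scan→box=[14,15)
i=15: i≥r, start 0; Z[15]=1 scan→box=[15,16)
i=16: i≥r, start 0; Z[16]=2 scan→box=[16,18)
i=17: min(r-i=1, Z[1]=0)=0; Z[17]=0
i=18: i≥r, start 0; Z[18]=1 scan→box=[18,19)
i=19: i≥r, start 0; Z[19]=2 scan→box=[19,21)
i=20: min(r-i=1, Z[1]=0)=0; Z[20]=0
i=21: i≥r, start 0; Z[21]=1 scan→box=[21,22)
i=22: i≥r, start 0; Z[22]=1 scan→box=[22,23)
i=23: i≥r, start 0; Z[23]=3 scan→box=[23,26)
i=24: min(r-i=2, Z[1]=0)=0; Z[24]=0
i=25: min(r-i=1, Z[2]=0)=0; Z[25]=0
i=26: i≥r, start 0; Z[26]=2 scan→box=[26,28)
i=27: min(r-i=1, Z[1]=0)=0; Z[27]=0
i=28: i≥r, start 0; Z[28]=3 scan→box=[28,31)
i=29: min(r-i=2, Z[1]=0)=0; Z[29]=0
i=30: min(r-i=1, Z[2]=0)=0; Z[30]=0
i=31: i≥r, start 0; Z[31]=1 scan→box=[31,32)
i=32: i≥r, start 0; Z[32]=1 scan→box=[32,33)
i=33: i≥r, start 0; Z[33]=1 scan→box=[33,34)
i=34: i≥r, start 0; Z[34]=1 scan→box=[34,35)
i=35: i≥r, start 0; Z[35]=3 scan→box=[35,38)
i=36: min(r-i=2, Z[1]=0)=0; Z[36]=0
i=37: min(r-i=1, Z[2]=0)=0; Z[37]=0

[38, 0, 0, 0, 0, 1, 1, 2, 0, 2, 0, 1, 2, 0, 1, 1, 2, 0, 1, 2, 0, 1, 1, 3, 0, 0, 2, 0, 3, 0, 0, 1, 1, 1, 1, 3, 0, 0]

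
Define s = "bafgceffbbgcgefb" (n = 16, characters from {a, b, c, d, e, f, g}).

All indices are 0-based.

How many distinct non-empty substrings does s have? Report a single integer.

rank→(start, suffix):
  0 → (1, 'afgceffbbgcgefb')
  1 → (15, 'b')
  2 → (0, 'bafgceffbbgcgefb')
  3 → (8, 'bbgcgefb')
  4 → (9, 'bgcgefb')
  5 → (4, 'ceffbbgcgefb')
  6 → (11, 'cgefb')
  7 → (13, 'efb')
  8 → (5, 'effbbgcgefb')
  9 → (14, 'fb')
  10 → (7, 'fbbgcgefb')
  11 → (6, 'ffbbgcgefb')
  12 → (2, 'fgceffbbgcgefb')
  13 → (3, 'gceffbbgcgefb')
  14 → (10, 'gcgefb')
  15 → (12, 'gefb')

SA = [1, 15, 0, 8, 9, 4, 11, 13, 5, 14, 7, 6, 2, 3, 10, 12]
[i] adj suffixes → lcp
  [1] 1/15 → 0 ('')
  [2] 15/0 → 1 ('b')
  [3] 0/8 → 1 ('b')
  [4] 8/9 → 1 ('b')
  [5] 9/4 → 0 ('')
  [6] 4/11 → 1 ('c')
  [7] 11/13 → 0 ('')
  [8] 13/5 → 2 ('ef')
  [9] 5/14 → 0 ('')
  [10] 14/7 → 2 ('fb')
  [11] 7/6 → 1 ('f')
  [12] 6/2 → 1 ('f')
  [13] 2/3 → 0 ('')
  [14] 3/10 → 2 ('gc')
  [15] 10/12 → 1 ('g')

n(n+1)/2 = 16·17/2 = 136
Σ LCP = 0 + 0 + 1 + 1 + 1 + 0 + 1 + 0 + 2 + 0 + 2 + 1 + 1 + 0 + 2 + 1 = 13
distinct = 136 − 13 = 123

123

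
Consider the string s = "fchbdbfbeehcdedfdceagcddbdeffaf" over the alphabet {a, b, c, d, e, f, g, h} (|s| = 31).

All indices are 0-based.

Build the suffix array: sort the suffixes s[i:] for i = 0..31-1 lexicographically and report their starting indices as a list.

rank→(start, suffix):
  0 → (29, 'af')
  1 → (19, 'agcddbdeffaf')
  2 → (3, 'bdbfbeehcdedfdceagcddbdeffaf')
  3 → (24, 'bdeffaf')
  4 → (7, 'beehcdedfdceagcddbdeffaf')
  5 → (5, 'bfbeehcdedfdceagcddbdeffaf')
  6 → (21, 'cddbdeffaf')
  7 → (11, 'cdedfdceagcddbdeffaf')
  8 → (17, 'ceagcddbdeffaf')
  9 → (1, 'chbdbfbeehcdedfdceagcddbdeffaf')
  10 → (23, 'dbdeffaf')
  11 → (4, 'dbfbeehcdedfdceagcddbdeffaf')
  12 → (16, 'dceagcddbdeffaf')
  13 → (22, 'ddbdeffaf')
  14 → (12, 'dedfdceagcddbdeffaf')
  15 → (25, 'deffaf')
  16 → (14, 'dfdceagcddbdeffaf')
  17 → (18, 'eagcddbdeffaf')
  18 → (13, 'edfdceagcddbdeffaf')
  19 → (8, 'eehcdedfdceagcddbdeffaf')
  20 → (26, 'effaf')
  21 → (9, 'ehcdedfdceagcddbdeffaf')
  22 → (30, 'f')
  23 → (28, 'faf')
  24 → (6, 'fbeehcdedfdceagcddbdeffaf')
  25 → (0, 'fchbdbfbeehcdedfdceagcddbdeffaf')
  26 → (15, 'fdceagcddbdeffaf')
  27 → (27, 'ffaf')
  28 → (20, 'gcddbdeffaf')
  29 → (2, 'hbdbfbeehcdedfdceagcddbdeffaf')
  30 → (10, 'hcdedfdceagcddbdeffaf')

[29, 19, 3, 24, 7, 5, 21, 11, 17, 1, 23, 4, 16, 22, 12, 25, 14, 18, 13, 8, 26, 9, 30, 28, 6, 0, 15, 27, 20, 2, 10]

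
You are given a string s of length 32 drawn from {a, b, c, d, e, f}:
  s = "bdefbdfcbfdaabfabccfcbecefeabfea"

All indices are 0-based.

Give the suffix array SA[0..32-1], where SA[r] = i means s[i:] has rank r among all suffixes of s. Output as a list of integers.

[31, 11, 15, 12, 27, 16, 0, 4, 21, 13, 8, 28, 20, 7, 17, 23, 18, 10, 1, 5, 30, 26, 22, 2, 24, 14, 3, 19, 6, 9, 29, 25]

sorted suffixes:
  #0 SA[0]=31  'a'
  #1 SA[1]=11  'aabfabccfcbecefeabfea'
  #2 SA[2]=15  'abccfcbecefeabfea'
  #3 SA[3]=12  'abfabccfcbecefeabfea'
  #4 SA[4]=27  'abfea'
  #5 SA[5]=16  'bccfcbecefeabfea'
  #6 SA[6]=0  'bdefbdfcbfdaabfabccfcbecefeabfea'
  #7 SA[7]=4  'bdfcbfdaabfabccfcbecefeabfea'
  #8 SA[8]=21  'becefeabfea'
  #9 SA[9]=13  'bfabccfcbecefeabfea'
  #10 SA[10]=8  'bfdaabfabccfcbecefeabfea'
  #11 SA[11]=28  'bfea'
  #12 SA[12]=20  'cbecefeabfea'
  #13 SA[13]=7  'cbfdaabfabccfcbecefeabfea'
  #14 SA[14]=17  'ccfcbecefeabfea'
  #15 SA[15]=23  'cefeabfea'
  #16 SA[16]=18  'cfcbecefeabfea'
  #17 SA[17]=10  'daabfabccfcbecefeabfea'
  #18 SA[18]=1  'defbdfcbfdaabfabccfcbecefeabfea'
  #19 SA[19]=5  'dfcbfdaabfabccfcbecefeabfea'
  #20 SA[20]=30  'ea'
  #21 SA[21]=26  'eabfea'
  #22 SA[22]=22  'ecefeabfea'
  #23 SA[23]=2  'efbdfcbfdaabfabccfcbecefeabfea'
  #24 SA[24]=24  'efeabfea'
  #25 SA[25]=14  'fabccfcbecefeabfea'
  #26 SA[26]=3  'fbdfcbfdaabfabccfcbecefeabfea'
  #27 SA[27]=19  'fcbecefeabfea'
  #28 SA[28]=6  'fcbfdaabfabccfcbecefeabfea'
  #29 SA[29]=9  'fdaabfabccfcbecefeabfea'
  #30 SA[30]=29  'fea'
  #31 SA[31]=25  'feabfea'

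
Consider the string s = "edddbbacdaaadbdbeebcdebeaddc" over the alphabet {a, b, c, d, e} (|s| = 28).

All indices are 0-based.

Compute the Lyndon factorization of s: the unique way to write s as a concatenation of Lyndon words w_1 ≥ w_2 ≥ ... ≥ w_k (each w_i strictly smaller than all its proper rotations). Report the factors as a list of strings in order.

emit factor 1: 'e' (i=0, period=1)
emit factor 2: 'd' (i=1, period=1)
emit factor 3: 'd' (i=2, period=1)
emit factor 4: 'd' (i=3, period=1)
emit factor 5: 'b' (i=4, period=1)
emit factor 6: 'b' (i=5, period=1)
emit factor 7: 'acd' (i=6, period=3)
emit factor 8: 'aaadbdbeebcdebeaddc' (i=9, period=19)

["e", "d", "d", "d", "b", "b", "acd", "aaadbdbeebcdebeaddc"]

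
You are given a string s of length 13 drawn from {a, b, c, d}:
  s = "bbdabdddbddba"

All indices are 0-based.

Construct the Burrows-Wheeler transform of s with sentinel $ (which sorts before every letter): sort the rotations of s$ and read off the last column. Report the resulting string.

abdd$bdabddbdb

rank  rotation        last
    0  $bbdabdddbddba  a
    1  a$bbdabdddbddb  b
    2  abdddbddba$bbd  d
    3  ba$bbdabdddbdd  d
    4  bbdabdddbddba$  $
    5  bdabdddbddba$b  b
    6  bddba$bbdabddd  d
    7  bdddbddba$bbda  a
    8  dabdddbddba$bb  b
    9  dba$bbdabdddbd  d
   10  dbddba$bbdabdd  d
   11  ddba$bbdabdddb  b
   12  ddbddba$bbdabd  d
   13  dddbddba$bbdab  b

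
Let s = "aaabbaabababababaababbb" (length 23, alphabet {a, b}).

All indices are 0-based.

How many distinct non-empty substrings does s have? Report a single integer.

197

sorted suffixes:
  #0 SA[0]=0  'aaabbaabababababaababbb'
  #1 SA[1]=5  'aabababababaababbb'
  #2 SA[2]=16  'aababbb'
  #3 SA[3]=1  'aabbaabababababaababbb'
  #4 SA[4]=14  'abaababbb'
  #5 SA[5]=12  'ababaababbb'
  #6 SA[6]=10  'abababaababbb'
  #7 SA[7]=8  'ababababaababbb'
  #8 SA[8]=6  'abababababaababbb'
  #9 SA[9]=17  'ababbb'
  #10 SA[10]=2  'abbaabababababaababbb'
  #11 SA[11]=19  'abbb'
  #12 SA[12]=22  'b'
  #13 SA[13]=4  'baabababababaababbb'
  #14 SA[14]=15  'baababbb'
  #15 SA[15]=13  'babaababbb'
  #16 SA[16]=11  'bababaababbb'
  #17 SA[17]=9  'babababaababbb'
  #18 SA[18]=7  'bababababaababbb'
  #19 SA[19]=18  'babbb'
  #20 SA[20]=21  'bb'
  #21 SA[21]=3  'bbaabababababaababbb'
  #22 SA[22]=20  'bbb'

SA = [0, 5, 16, 1, 14, 12, 10, 8, 6, 17, 2, 19, 22, 4, 15, 13, 11, 9, 7, 18, 21, 3, 20]
[i] adj suffixes → lcp
  [1] 0/5 → 2 ('aa')
  [2] 5/16 → 5 ('aabab')
  [3] 16/1 → 3 ('aab')
  [4] 1/14 → 1 ('a')
  [5] 14/12 → 3 ('aba')
  [6] 12/10 → 5 ('ababa')
  [7] 10/8 → 7 ('abababa')
  [8] 8/6 → 9 ('ababababa')
  [9] 6/17 → 4 ('abab')
  [10] 17/2 → 2 ('ab')
  [11] 2/19 → 3 ('abb')
  [12] 19/22 → 0 ('')
  [13] 22/4 → 1 ('b')
  [14] 4/15 → 6 ('baabab')
  [15] 15/13 → 2 ('ba')
  [16] 13/11 → 4 ('baba')
  [17] 11/9 → 6 ('bababa')
  [18] 9/7 → 8 ('babababa')
  [19] 7/18 → 3 ('bab')
  [20] 18/21 → 1 ('b')
  [21] 21/3 → 2 ('bb')
  [22] 3/20 → 2 ('bb')

n(n+1)/2 = 23·24/2 = 276
Σ LCP = 0 + 2 + 5 + 3 + 1 + 3 + 5 + 7 + 9 + 4 + 2 + 3 + 0 + 1 + 6 + 2 + 4 + 6 + 8 + 3 + 1 + 2 + 2 = 79
distinct = 276 − 79 = 197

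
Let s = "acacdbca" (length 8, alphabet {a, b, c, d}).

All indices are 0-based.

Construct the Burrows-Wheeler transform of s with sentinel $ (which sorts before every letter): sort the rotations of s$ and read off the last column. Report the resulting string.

ac$cdbaac

rank  rotation   last
    0  $acacdbca  a
    1  a$acacdbc  c
    2  acacdbca$  $
    3  acdbca$ac  c
    4  bca$acacd  d
    5  ca$acacdb  b
    6  cacdbca$a  a
    7  cdbca$aca  a
    8  dbca$acac  c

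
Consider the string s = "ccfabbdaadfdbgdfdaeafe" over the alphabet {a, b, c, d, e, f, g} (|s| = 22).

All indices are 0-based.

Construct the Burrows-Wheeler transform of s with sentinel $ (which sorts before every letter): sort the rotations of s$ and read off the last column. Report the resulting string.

edfadeabd$cbffgafacddab

rank  rotation                 last
    0  $ccfabbdaadfdbgdfdaeafe  e
    1  aadfdbgdfdaeafe$ccfabbd  d
    2  abbdaadfdbgdfdaeafe$ccf  f
    3  adfdbgdfdaeafe$ccfabbda  a
    4  aeafe$ccfabbdaadfdbgdfd  d
    5  afe$ccfabbdaadfdbgdfdae  e
    6  bbdaadfdbgdfdaeafe$ccfa  a
    7  bdaadfdbgdfdaeafe$ccfab  b
    8  bgdfdaeafe$ccfabbdaadfd  d
    9  ccfabbdaadfdbgdfdaeafe$  $
   10  cfabbdaadfdbgdfdaeafe$c  c
   11  daadfdbgdfdaeafe$ccfabb  b
   12  daeafe$ccfabbdaadfdbgdf  f
   13  dbgdfdaeafe$ccfabbdaadf  f
   14  dfdaeafe$ccfabbdaadfdbg  g
   15  dfdbgdfdaeafe$ccfabbdaa  a
   16  e$ccfabbdaadfdbgdfdaeaf  f
   17  eafe$ccfabbdaadfdbgdfda  a
   18  fabbdaadfdbgdfdaeafe$cc  c
   19  fdaeafe$ccfabbdaadfdbgd  d
   20  fdbgdfdaeafe$ccfabbdaad  d
   21  fe$ccfabbdaadfdbgdfdaea  a
   22  gdfdaeafe$ccfabbdaadfdb  b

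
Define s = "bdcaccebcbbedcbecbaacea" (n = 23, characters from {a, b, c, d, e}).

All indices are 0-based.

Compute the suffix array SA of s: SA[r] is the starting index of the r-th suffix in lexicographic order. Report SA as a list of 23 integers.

rank | idx | suffix
   0 |  22 | a
   1 |  18 | aacea
   2 |   3 | accebcbbedcbecbaacea
   3 |  19 | acea
   4 |  17 | baacea
   5 |   9 | bbedcbecbaacea
   6 |   7 | bcbbedcbecbaacea
   7 |   0 | bdcaccebcbbedcbecbaacea
   8 |  14 | becbaacea
   9 |  10 | bedcbecbaacea
  10 |   2 | caccebcbbedcbecbaacea
  11 |  16 | cbaacea
  12 |   8 | cbbedcbecbaacea
  13 |  13 | cbecbaacea
  14 |   4 | ccebcbbedcbecbaacea
  15 |  20 | cea
  16 |   5 | cebcbbedcbecbaacea
  17 |   1 | dcaccebcbbedcbecbaacea
  18 |  12 | dcbecbaacea
  19 |  21 | ea
  20 |   6 | ebcbbedcbecbaacea
  21 |  15 | ecbaacea
  22 |  11 | edcbecbaacea

[22, 18, 3, 19, 17, 9, 7, 0, 14, 10, 2, 16, 8, 13, 4, 20, 5, 1, 12, 21, 6, 15, 11]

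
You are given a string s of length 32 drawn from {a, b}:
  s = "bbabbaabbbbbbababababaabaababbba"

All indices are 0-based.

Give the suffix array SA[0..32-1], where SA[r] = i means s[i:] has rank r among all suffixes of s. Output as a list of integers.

rank | idx | suffix
   0 |  31 | a
   1 |  21 | aabaababbba
   2 |  24 | aababbba
   3 |   5 | aabbbbbbababababaabaababbba
   4 |  19 | abaabaababbba
   5 |  22 | abaababbba
   6 |  17 | ababaabaababbba
   7 |  15 | abababaabaababbba
   8 |  13 | ababababaabaababbba
   9 |  25 | ababbba
  10 |   2 | abbaabbbbbbababababaabaababbba
  11 |  27 | abbba
  12 |   6 | abbbbbbababababaabaababbba
  13 |  30 | ba
  14 |  20 | baabaababbba
  15 |  23 | baababbba
  16 |   4 | baabbbbbbababababaabaababbba
  17 |  18 | babaabaababbba
  18 |  16 | bababaabaababbba
  19 |  14 | babababaabaababbba
  20 |  12 | bababababaabaababbba
  21 |   1 | babbaabbbbbbababababaabaababbba
  22 |  26 | babbba
  23 |  29 | bba
  24 |   3 | bbaabbbbbbababababaabaababbba
  25 |  11 | bbababababaabaababbba
  26 |   0 | bbabbaabbbbbbababababaabaababbba
  27 |  28 | bbba
  28 |  10 | bbbababababaabaababbba
  29 |   9 | bbbbababababaabaababbba
  30 |   8 | bbbbbababababaabaababbba
  31 |   7 | bbbbbbababababaabaababbba

[31, 21, 24, 5, 19, 22, 17, 15, 13, 25, 2, 27, 6, 30, 20, 23, 4, 18, 16, 14, 12, 1, 26, 29, 3, 11, 0, 28, 10, 9, 8, 7]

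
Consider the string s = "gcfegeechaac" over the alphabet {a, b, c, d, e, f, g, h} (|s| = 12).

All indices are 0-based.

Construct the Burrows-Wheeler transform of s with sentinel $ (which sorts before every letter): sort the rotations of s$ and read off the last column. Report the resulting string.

rank  rotation       last
    0  $gcfegeechaac  c
    1  aac$gcfegeech  h
    2  ac$gcfegeecha  a
    3  c$gcfegeechaa  a
    4  cfegeechaac$g  g
    5  chaac$gcfegee  e
    6  echaac$gcfege  e
    7  eechaac$gcfeg  g
    8  egeechaac$gcf  f
    9  fegeechaac$gc  c
   10  gcfegeechaac$  $
   11  geechaac$gcfe  e
   12  haac$gcfegeec  c

chaageegfc$ec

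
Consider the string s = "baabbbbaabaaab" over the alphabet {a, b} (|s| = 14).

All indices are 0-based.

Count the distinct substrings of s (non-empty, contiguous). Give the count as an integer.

78

sorted suffixes:
  #0 SA[0]=10  'aaab'
  #1 SA[1]=11  'aab'
  #2 SA[2]=7  'aabaaab'
  #3 SA[3]=1  'aabbbbaabaaab'
  #4 SA[4]=12  'ab'
  #5 SA[5]=8  'abaaab'
  #6 SA[6]=2  'abbbbaabaaab'
  #7 SA[7]=13  'b'
  #8 SA[8]=9  'baaab'
  #9 SA[9]=6  'baabaaab'
  #10 SA[10]=0  'baabbbbaabaaab'
  #11 SA[11]=5  'bbaabaaab'
  #12 SA[12]=4  'bbbaabaaab'
  #13 SA[13]=3  'bbbbaabaaab'

SA = [10, 11, 7, 1, 12, 8, 2, 13, 9, 6, 0, 5, 4, 3]
i: (SA[i-1],SA[i]) lcp shared
  1: (10,11) 2 'aa'
  2: (11,7) 3 'aab'
  3: (7,1) 3 'aab'
  4: (1,12) 1 'a'
  5: (12,8) 2 'ab'
  6: (8,2) 2 'ab'
  7: (2,13) 0 ''
  8: (13,9) 1 'b'
  9: (9,6) 3 'baa'
  10: (6,0) 4 'baab'
  11: (0,5) 1 'b'
  12: (5,4) 2 'bb'
  13: (4,3) 3 'bbb'

n(n+1)/2 = 14·15/2 = 105
Σ LCP = 0 + 2 + 3 + 3 + 1 + 2 + 2 + 0 + 1 + 3 + 4 + 1 + 2 + 3 = 27
distinct = 105 − 27 = 78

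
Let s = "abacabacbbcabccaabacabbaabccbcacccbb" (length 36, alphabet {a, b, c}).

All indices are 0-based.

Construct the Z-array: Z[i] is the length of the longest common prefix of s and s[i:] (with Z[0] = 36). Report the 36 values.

[36, 0, 1, 0, 4, 0, 1, 0, 0, 0, 0, 2, 0, 0, 0, 1, 6, 0, 1, 0, 2, 0, 0, 1, 2, 0, 0, 0, 0, 0, 1, 0, 0, 0, 0, 0]

Z[0]=36
i=1: i≥r, start 0; Z[1]=0
i=2: i≥r, start 0; Z[2]=1 scan→box=[2,3)
i=3: i≥r, start 0; Z[3]=0
i=4: i≥r, start 0; Z[4]=4 scan→box=[4,8)
i=5: min(r-i=3, Z[1]=0)=0; Z[5]=0
i=6: min(r-i=2, Z[2]=1)=1; Z[6]=1
i=7: min(r-i=1, Z[3]=0)=0; Z[7]=0
i=8: i≥r, start 0; Z[8]=0
i=9: i≥r, start 0; Z[9]=0
i=10: i≥r, start 0; Z[10]=0
i=11: i≥r, start 0; Z[11]=2 scan→box=[11,13)
i=12: min(r-i=1, Z[1]=0)=0; Z[12]=0
i=13: i≥r, start 0; Z[13]=0
i=14: i≥r, start 0; Z[14]=0
i=15: i≥r, start 0; Z[15]=1 scan→box=[15,16)
i=16: i≥r, start 0; Z[16]=6 scan→box=[16,22)
i=17: min(r-i=5, Z[1]=0)=0; Z[17]=0
i=18: min(r-i=4, Z[2]=1)=1; Z[18]=1
i=19: min(r-i=3, Z[3]=0)=0; Z[19]=0
i=20: min(r-i=2, Z[4]=4)=2; Z[20]=2
i=21: min(r-i=1, Z[5]=0)=0; Z[21]=0
i=22: i≥r, start 0; Z[22]=0
i=23: i≥r, start 0; Z[23]=1 scan→box=[23,24)
i=24: i≥r, start 0; Z[24]=2 scan→box=[24,26)
i=25: min(r-i=1, Z[1]=0)=0; Z[25]=0
i=26: i≥r, start 0; Z[26]=0
i=27: i≥r, start 0; Z[27]=0
i=28: i≥r, start 0; Z[28]=0
i=29: i≥r, start 0; Z[29]=0
i=30: i≥r, start 0; Z[30]=1 scan→box=[30,31)
i=31: i≥r, start 0; Z[31]=0
i=32: i≥r, start 0; Z[32]=0
i=33: i≥r, start 0; Z[33]=0
i=34: i≥r, start 0; Z[34]=0
i=35: i≥r, start 0; Z[35]=0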